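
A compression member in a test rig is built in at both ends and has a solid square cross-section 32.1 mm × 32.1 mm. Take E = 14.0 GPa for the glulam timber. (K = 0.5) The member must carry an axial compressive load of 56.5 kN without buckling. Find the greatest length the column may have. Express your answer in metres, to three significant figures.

L_max ≈ 0.930 m

I = a⁴/12 = 32.1⁴/12 = 8.848×10^4 mm⁴
I = 8.848×10^-8 m⁴
At the buckling limit P_cr = P = 5.650×10^4 N
From P_cr = π²EI/(K·L)²:  L = (1/K)·√(π²EI/P_cr) = (1/0.5)·√(π²×1.40×10^10×8.848×10^-8/5.650×10^4)
L = 0.930 m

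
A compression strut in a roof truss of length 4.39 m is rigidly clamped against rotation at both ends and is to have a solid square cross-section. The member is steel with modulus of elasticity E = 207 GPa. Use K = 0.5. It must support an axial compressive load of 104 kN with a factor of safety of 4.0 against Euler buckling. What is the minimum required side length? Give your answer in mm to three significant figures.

Required P_cr = n·P = 4.0 × 104 = 416.0 kN
L_e = K·L = 0.5 × 4.39 = 2.195 m
Required I = P_cr·L_e²/(π²E) = 4.160×10^5 × 2.195² / (π² × 2.07×10^11) = 9.811×10^-7 m⁴
I_req = 9.811×10^5 mm⁴
Solid square: I = a⁴/12  ⇒  a = (12I)^(1/4) = (12×9.811×10^5)^(1/4) = 58.6 mm

a ≈ 58.6 mm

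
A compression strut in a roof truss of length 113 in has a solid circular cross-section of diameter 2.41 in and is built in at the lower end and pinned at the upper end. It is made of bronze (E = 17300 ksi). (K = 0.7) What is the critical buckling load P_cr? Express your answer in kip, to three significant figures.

P_cr ≈ 45.2 kip

I = πd⁴/64 = π×2.41⁴/64 = 1.656 in⁴
Effective length L_e = K·L = 0.7 × 113 = 79.10 in
P_cr = π²EI / L_e² = π² × 17300×10³ × 1.656 / 79.10² = 4.519×10^4 lb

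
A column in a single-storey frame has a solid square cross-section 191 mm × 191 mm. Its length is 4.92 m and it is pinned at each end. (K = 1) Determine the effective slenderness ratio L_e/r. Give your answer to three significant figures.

λ ≈ 89.2

For a square r = a/√12 = 191/√12 = 55.14 mm
L_e = K·L = 1 × 4.92 m = 4.920 m = 4920.0 mm
λ = L_e / r_min = 4920.0 / 55.14 = 89.2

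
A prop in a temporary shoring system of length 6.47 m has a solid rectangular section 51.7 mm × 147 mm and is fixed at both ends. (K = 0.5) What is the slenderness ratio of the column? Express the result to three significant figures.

Buckling occurs about the weak axis: I_min = h·b³/12 with b = 51.7 mm (the shorter side).
I_min = 147×51.7³/12 = 1.693×10^6 mm⁴
A = 7.600×10^3 mm²;  r_min = √(I/A) = √(1.693×10^6/7.600×10^3) = 14.92 mm
L_e = K·L = 0.5 × 6.47 m = 3.235 m = 3235.0 mm
λ = L_e / r_min = 3235.0 / 14.92 = 217

λ ≈ 217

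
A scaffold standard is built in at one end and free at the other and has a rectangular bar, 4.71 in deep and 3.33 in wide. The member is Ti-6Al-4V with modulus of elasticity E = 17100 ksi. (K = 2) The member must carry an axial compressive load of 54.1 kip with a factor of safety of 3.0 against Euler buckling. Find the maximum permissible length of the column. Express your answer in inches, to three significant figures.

L_max ≈ 61.4 in

Buckling occurs about the weak axis: I_min = h·b³/12 with b = 3.33 in (the shorter side).
I_min = 4.71×3.33³/12 = 14.49 in⁴
Required critical load P_cr = n·P = 3.0 × 54.1 = 162.3 kip = 1.623×10^5 lb
From P_cr = π²EI/(K·L)²:  L = (1/K)·√(π²EI/P_cr) = (1/2)·√(π²×1.71×10^7×14.49/1.623×10^5)
L = 61.4 in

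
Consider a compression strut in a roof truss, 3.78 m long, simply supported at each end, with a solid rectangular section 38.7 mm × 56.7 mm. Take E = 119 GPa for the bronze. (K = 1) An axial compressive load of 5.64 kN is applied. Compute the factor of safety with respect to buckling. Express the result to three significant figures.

n ≈ 3.99

Buckling occurs about the weak axis: I_min = h·b³/12 with b = 38.7 mm (the shorter side).
I_min = 56.7×38.7³/12 = 2.739×10^5 mm⁴
I = 2.739×10^5 mm⁴ = 2.739×10^-7 m⁴
Effective length L_e = K·L = 1 × 3.78 = 3.780 m
P_cr = π²EI / L_e² = π² × 119×10⁹ × 2.739×10^-7 / 3.780² = 2.251×10^4 N
Factor of safety n = P_cr / P = 22.511 / 5.64 = 3.99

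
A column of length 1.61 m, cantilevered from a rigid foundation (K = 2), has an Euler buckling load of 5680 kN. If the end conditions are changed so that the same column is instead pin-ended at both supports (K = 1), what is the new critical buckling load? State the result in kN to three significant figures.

P_cr ∝ 1/K², so P_cr,new = P_cr,old × (K_old/K_new)² = 5680 × (2/1)²
= 5680 × 4.000 = 22700 kN

P_cr ≈ 22700 kN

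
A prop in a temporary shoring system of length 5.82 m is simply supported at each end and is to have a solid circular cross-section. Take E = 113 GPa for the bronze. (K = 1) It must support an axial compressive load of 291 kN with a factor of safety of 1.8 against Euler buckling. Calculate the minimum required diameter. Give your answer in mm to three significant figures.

d ≈ 134 mm

Required P_cr = n·P = 1.8 × 291 = 523.8 kN
L_e = K·L = 1 × 5.82 = 5.820 m
Required I = P_cr·L_e²/(π²E) = 5.238×10^5 × 5.820² / (π² × 1.13×10^11) = 1.591×10^-5 m⁴
I_req = 1.591×10^7 mm⁴
Solid circle: I = πd⁴/64  ⇒  d = (64I/π)^(1/4) = (64×1.591×10^7/π)^(1/4) = 134 mm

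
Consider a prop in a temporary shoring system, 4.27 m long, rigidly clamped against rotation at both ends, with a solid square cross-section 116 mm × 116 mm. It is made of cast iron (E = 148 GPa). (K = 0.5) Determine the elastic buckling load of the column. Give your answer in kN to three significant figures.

P_cr ≈ 4840 kN

I = a⁴/12 = 116⁴/12 = 1.509×10^7 mm⁴
I = 1.509×10^7 mm⁴ = 1.509×10^-5 m⁴
Effective length L_e = K·L = 0.5 × 4.27 = 2.135 m
P_cr = π²EI / L_e² = π² × 148×10⁹ × 1.509×10^-5 / 2.135² = 4.835×10^6 N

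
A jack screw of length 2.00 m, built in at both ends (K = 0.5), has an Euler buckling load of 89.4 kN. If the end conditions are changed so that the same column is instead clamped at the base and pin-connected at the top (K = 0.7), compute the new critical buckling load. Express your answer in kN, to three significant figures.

P_cr ∝ 1/K², so P_cr,new = P_cr,old × (K_old/K_new)² = 89.4 × (0.5/0.7)²
= 89.4 × 0.5102 = 45.6 kN

P_cr ≈ 45.6 kN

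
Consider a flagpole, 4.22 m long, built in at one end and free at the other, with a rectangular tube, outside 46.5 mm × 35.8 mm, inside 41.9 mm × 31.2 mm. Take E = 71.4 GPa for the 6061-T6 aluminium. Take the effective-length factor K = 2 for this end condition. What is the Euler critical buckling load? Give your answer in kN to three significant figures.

P_cr ≈ 0.710 kN

Weak-axis I_min = (h_o·b_o³ − h_i·b_i³)/12 with b_o = 35.8, b_i = 31.20 mm (shorter outer/inner sides).
I_min = (46.5×35.8³ − 41.90×31.20³)/12 = 7.175×10^4 mm⁴
I = 7.175×10^4 mm⁴ = 7.175×10^-8 m⁴
Effective length L_e = K·L = 2 × 4.22 = 8.440 m
P_cr = π²EI / L_e² = π² × 71.4×10⁹ × 7.175×10^-8 / 8.440² = 709.8 N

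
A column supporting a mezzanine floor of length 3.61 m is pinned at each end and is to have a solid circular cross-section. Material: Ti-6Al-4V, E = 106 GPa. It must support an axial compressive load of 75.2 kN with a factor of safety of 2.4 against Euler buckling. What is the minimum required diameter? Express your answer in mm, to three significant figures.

Required P_cr = n·P = 2.4 × 75.2 = 180.5 kN
L_e = K·L = 1 × 3.61 = 3.610 m
Required I = P_cr·L_e²/(π²E) = 1.805×10^5 × 3.610² / (π² × 1.06×10^11) = 2.248×10^-6 m⁴
I_req = 2.248×10^6 mm⁴
Solid circle: I = πd⁴/64  ⇒  d = (64I/π)^(1/4) = (64×2.248×10^6/π)^(1/4) = 82.3 mm

d ≈ 82.3 mm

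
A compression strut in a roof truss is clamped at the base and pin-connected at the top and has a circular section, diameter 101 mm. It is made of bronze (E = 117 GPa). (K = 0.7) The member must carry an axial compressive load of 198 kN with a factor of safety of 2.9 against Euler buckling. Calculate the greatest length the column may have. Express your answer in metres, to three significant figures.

L_max ≈ 4.58 m

I = πd⁴/64 = π×101⁴/64 = 5.108×10^6 mm⁴
I = 5.108×10^-6 m⁴
Required critical load P_cr = n·P = 2.9 × 198 = 574.2 kN = 5.742×10^5 N
From P_cr = π²EI/(K·L)²:  L = (1/K)·√(π²EI/P_cr) = (1/0.7)·√(π²×1.17×10^11×5.108×10^-6/5.742×10^5)
L = 4.58 m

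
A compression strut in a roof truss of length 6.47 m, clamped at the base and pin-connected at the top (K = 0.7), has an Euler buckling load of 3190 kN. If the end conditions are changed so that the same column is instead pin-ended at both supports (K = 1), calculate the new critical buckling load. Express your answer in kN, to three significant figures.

P_cr ∝ 1/K², so P_cr,new = P_cr,old × (K_old/K_new)² = 3190 × (0.7/1)²
= 3190 × 0.4900 = 1560 kN

P_cr ≈ 1560 kN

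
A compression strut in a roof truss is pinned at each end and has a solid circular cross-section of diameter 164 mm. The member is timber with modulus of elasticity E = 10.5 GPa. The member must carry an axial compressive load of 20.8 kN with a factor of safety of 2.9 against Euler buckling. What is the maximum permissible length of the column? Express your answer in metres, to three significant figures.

I = πd⁴/64 = π×164⁴/64 = 3.551×10^7 mm⁴
I = 3.551×10^-5 m⁴
Required critical load P_cr = n·P = 2.9 × 20.8 = 60.32 kN = 6.032×10^4 N
From P_cr = π²EI/(K·L)²:  L = (1/K)·√(π²EI/P_cr) = (1/1)·√(π²×1.05×10^10×3.551×10^-5/6.032×10^4)
L = 7.81 m

L_max ≈ 7.81 m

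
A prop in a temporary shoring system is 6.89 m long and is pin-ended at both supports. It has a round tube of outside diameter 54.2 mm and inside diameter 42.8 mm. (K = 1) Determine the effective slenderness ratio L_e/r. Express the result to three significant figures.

λ ≈ 399

d_o = 54.2 mm, d_i = 42.8 mm
I = π(d_o⁴ − d_i⁴)/64 = π(54.2⁴ − 42.80⁴)/64 = 2.589×10^5 mm⁴
A = 868.5 mm²;  r_min = √(I/A) = √(2.589×10^5/868.5) = 17.27 mm
L_e = K·L = 1 × 6.89 m = 6.890 m = 6890.0 mm
λ = L_e / r_min = 6890.0 / 17.27 = 399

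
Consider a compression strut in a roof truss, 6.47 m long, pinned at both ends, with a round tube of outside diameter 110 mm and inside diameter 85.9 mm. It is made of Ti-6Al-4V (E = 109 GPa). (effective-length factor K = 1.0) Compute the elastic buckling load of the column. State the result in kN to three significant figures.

P_cr ≈ 116 kN

d_o = 110 mm, d_i = 85.9 mm
I = π(d_o⁴ − d_i⁴)/64 = π(110⁴ − 85.90⁴)/64 = 4.514×10^6 mm⁴
I = 4.514×10^6 mm⁴ = 4.514×10^-6 m⁴
Effective length L_e = K·L = 1 × 6.47 = 6.470 m
P_cr = π²EI / L_e² = π² × 109×10⁹ × 4.514×10^-6 / 6.470² = 1.160×10^5 N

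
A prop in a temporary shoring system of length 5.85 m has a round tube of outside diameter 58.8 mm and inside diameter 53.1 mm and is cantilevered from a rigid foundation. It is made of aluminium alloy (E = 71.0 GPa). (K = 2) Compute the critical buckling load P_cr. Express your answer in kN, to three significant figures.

P_cr ≈ 1.01 kN

d_o = 58.8 mm, d_i = 53.1 mm
I = π(d_o⁴ − d_i⁴)/64 = π(58.8⁴ − 53.10⁴)/64 = 1.965×10^5 mm⁴
I = 1.965×10^5 mm⁴ = 1.965×10^-7 m⁴
Effective length L_e = K·L = 2 × 5.85 = 11.70 m
P_cr = π²EI / L_e² = π² × 71.0×10⁹ × 1.965×10^-7 / 11.70² = 1.006×10^3 N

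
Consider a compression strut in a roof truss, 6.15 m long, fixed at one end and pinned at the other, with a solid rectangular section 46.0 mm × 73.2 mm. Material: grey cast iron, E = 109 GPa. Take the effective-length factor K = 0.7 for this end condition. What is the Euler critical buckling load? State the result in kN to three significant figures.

Buckling occurs about the weak axis: I_min = h·b³/12 with b = 46.0 mm (the shorter side).
I_min = 73.2×46.0³/12 = 5.937×10^5 mm⁴
I = 5.937×10^5 mm⁴ = 5.937×10^-7 m⁴
Effective length L_e = K·L = 0.7 × 6.15 = 4.305 m
P_cr = π²EI / L_e² = π² × 109×10⁹ × 5.937×10^-7 / 4.305² = 3.447×10^4 N

P_cr ≈ 34.5 kN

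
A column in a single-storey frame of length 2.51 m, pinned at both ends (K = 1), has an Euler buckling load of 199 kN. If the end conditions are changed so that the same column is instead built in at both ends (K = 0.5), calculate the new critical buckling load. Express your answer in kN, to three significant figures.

P_cr ≈ 796 kN

P_cr ∝ 1/K², so P_cr,new = P_cr,old × (K_old/K_new)² = 199 × (1/0.5)²
= 199 × 4.000 = 796 kN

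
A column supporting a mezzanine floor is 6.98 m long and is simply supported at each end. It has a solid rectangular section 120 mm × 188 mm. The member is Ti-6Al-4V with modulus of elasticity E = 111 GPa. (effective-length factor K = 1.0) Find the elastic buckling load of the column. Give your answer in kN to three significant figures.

Buckling occurs about the weak axis: I_min = h·b³/12 with b = 120 mm (the shorter side).
I_min = 188×120³/12 = 2.707×10^7 mm⁴
I = 2.707×10^7 mm⁴ = 2.707×10^-5 m⁴
Effective length L_e = K·L = 1 × 6.98 = 6.980 m
P_cr = π²EI / L_e² = π² × 111×10⁹ × 2.707×10^-5 / 6.980² = 6.087×10^5 N

P_cr ≈ 609 kN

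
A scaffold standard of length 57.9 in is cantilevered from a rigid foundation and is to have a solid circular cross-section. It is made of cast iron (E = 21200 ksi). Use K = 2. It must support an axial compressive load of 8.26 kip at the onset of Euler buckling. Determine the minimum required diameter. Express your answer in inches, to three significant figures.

d ≈ 1.81 in

L_e = K·L = 2 × 57.9 = 115.8 in
Required I = P_cr·L_e²/(π²E) = 8.260×10^3 × 115.8² / (π² × 2.12×10^7) = 0.5294 in⁴
Solid circle: I = πd⁴/64  ⇒  d = (64I/π)^(1/4) = (64×0.5294/π)^(1/4) = 1.81 in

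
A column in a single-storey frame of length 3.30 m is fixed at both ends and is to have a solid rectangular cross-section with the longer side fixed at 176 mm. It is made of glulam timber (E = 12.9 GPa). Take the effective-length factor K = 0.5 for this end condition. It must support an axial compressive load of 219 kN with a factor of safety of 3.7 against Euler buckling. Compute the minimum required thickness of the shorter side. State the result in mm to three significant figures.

Required P_cr = n·P = 3.7 × 219 = 810.3 kN
L_e = K·L = 0.5 × 3.30 = 1.650 m
Required I = P_cr·L_e²/(π²E) = 8.103×10^5 × 1.650² / (π² × 1.29×10^10) = 1.733×10^-5 m⁴
I_req = 1.733×10^7 mm⁴
Rectangle, weak axis: I_min = h·b³/12 with h = 176 mm fixed  ⇒  b = (12I/h)^(1/3) = 106 mm

b ≈ 106 mm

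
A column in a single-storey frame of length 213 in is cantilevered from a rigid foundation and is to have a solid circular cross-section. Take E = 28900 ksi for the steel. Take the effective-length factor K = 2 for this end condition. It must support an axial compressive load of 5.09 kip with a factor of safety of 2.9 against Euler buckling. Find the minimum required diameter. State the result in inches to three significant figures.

Required P_cr = n·P = 2.9 × 5.09 = 14.76 kip
L_e = K·L = 2 × 213 = 426.0 in
Required I = P_cr·L_e²/(π²E) = 1.476×10^4 × 426.0² / (π² × 2.89×10^7) = 9.392 in⁴
Solid circle: I = πd⁴/64  ⇒  d = (64I/π)^(1/4) = (64×9.392/π)^(1/4) = 3.72 in

d ≈ 3.72 in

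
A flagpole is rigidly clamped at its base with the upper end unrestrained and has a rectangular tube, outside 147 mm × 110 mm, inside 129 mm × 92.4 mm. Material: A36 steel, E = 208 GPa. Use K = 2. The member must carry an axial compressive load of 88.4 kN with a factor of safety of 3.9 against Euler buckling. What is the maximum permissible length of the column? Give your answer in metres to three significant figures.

Weak-axis I_min = (h_o·b_o³ − h_i·b_i³)/12 with b_o = 110, b_i = 92.40 mm (shorter outer/inner sides).
I_min = (147×110³ − 129.0×92.40³)/12 = 7.824×10^6 mm⁴
I = 7.824×10^-6 m⁴
Required critical load P_cr = n·P = 3.9 × 88.4 = 344.8 kN = 3.448×10^5 N
From P_cr = π²EI/(K·L)²:  L = (1/K)·√(π²EI/P_cr) = (1/2)·√(π²×2.08×10^11×7.824×10^-6/3.448×10^5)
L = 3.41 m

L_max ≈ 3.41 m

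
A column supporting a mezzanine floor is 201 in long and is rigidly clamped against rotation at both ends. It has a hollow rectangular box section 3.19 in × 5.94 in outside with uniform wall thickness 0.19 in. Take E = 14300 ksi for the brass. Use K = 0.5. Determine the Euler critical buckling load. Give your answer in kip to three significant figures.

Inner dimensions: h_i = 5.94 − 2×0.19 = 5.560 in, b_i = 3.19 − 2×0.19 = 2.810 in
Weak-axis I_min = (h_o·b_o³ − h_i·b_i³)/12 with b_o = 3.19, b_i = 2.810 in (shorter outer/inner sides).
I_min = (5.94×3.19³ − 5.560×2.810³)/12 = 5.788 in⁴
Effective length L_e = K·L = 0.5 × 201 = 100.5 in
P_cr = π²EI / L_e² = π² × 14300×10³ × 5.788 / 100.5² = 8.088×10^4 lb

P_cr ≈ 80.9 kip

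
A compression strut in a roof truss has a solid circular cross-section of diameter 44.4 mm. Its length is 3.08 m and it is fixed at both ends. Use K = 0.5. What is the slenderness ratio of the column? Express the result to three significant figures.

For a solid circle r = d/4 = 44.4/4 = 11.10 mm
L_e = K·L = 0.5 × 3.08 m = 1.540 m = 1540.0 mm
λ = L_e / r_min = 1540.0 / 11.10 = 139

λ ≈ 139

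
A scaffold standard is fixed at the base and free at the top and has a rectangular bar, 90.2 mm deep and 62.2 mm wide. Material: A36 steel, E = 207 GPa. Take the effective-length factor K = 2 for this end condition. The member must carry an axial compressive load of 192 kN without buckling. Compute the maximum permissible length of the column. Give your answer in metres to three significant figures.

L_max ≈ 2.19 m

Buckling occurs about the weak axis: I_min = h·b³/12 with b = 62.2 mm (the shorter side).
I_min = 90.2×62.2³/12 = 1.809×10^6 mm⁴
I = 1.809×10^-6 m⁴
At the buckling limit P_cr = P = 1.920×10^5 N
From P_cr = π²EI/(K·L)²:  L = (1/K)·√(π²EI/P_cr) = (1/2)·√(π²×2.07×10^11×1.809×10^-6/1.920×10^5)
L = 2.19 m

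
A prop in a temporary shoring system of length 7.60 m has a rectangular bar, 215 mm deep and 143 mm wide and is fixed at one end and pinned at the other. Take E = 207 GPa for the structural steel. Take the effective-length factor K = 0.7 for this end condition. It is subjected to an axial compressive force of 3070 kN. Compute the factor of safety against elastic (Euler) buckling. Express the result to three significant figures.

Buckling occurs about the weak axis: I_min = h·b³/12 with b = 143 mm (the shorter side).
I_min = 215×143³/12 = 5.239×10^7 mm⁴
I = 5.239×10^7 mm⁴ = 5.239×10^-5 m⁴
Effective length L_e = K·L = 0.7 × 7.60 = 5.320 m
P_cr = π²EI / L_e² = π² × 207×10⁹ × 5.239×10^-5 / 5.320² = 3.782×10^6 N
Factor of safety n = P_cr / P = 3781.9 / 3070 = 1.23

n ≈ 1.23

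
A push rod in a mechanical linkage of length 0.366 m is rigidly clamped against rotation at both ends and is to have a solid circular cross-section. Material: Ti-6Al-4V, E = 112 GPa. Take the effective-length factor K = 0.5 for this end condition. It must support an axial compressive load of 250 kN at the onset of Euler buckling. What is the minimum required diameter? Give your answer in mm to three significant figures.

L_e = K·L = 0.5 × 0.366 = 0.1830 m
Required I = P_cr·L_e²/(π²E) = 2.500×10^5 × 0.1830² / (π² × 1.12×10^11) = 7.574×10^-9 m⁴
I_req = 7.574×10^3 mm⁴
Solid circle: I = πd⁴/64  ⇒  d = (64I/π)^(1/4) = (64×7.574×10^3/π)^(1/4) = 19.8 mm

d ≈ 19.8 mm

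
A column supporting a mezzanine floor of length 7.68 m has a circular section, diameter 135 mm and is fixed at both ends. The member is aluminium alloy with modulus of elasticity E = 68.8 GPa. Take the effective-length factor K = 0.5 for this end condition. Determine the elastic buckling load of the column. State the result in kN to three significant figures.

P_cr ≈ 751 kN

I = πd⁴/64 = π×135⁴/64 = 1.630×10^7 mm⁴
I = 1.630×10^7 mm⁴ = 1.630×10^-5 m⁴
Effective length L_e = K·L = 0.5 × 7.68 = 3.840 m
P_cr = π²EI / L_e² = π² × 68.8×10⁹ × 1.630×10^-5 / 3.840² = 7.508×10^5 N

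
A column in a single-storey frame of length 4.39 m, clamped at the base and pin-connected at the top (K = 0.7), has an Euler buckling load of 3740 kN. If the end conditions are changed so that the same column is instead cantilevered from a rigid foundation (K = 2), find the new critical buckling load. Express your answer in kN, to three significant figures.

P_cr ∝ 1/K², so P_cr,new = P_cr,old × (K_old/K_new)² = 3740 × (0.7/2)²
= 3740 × 0.1225 = 458 kN

P_cr ≈ 458 kN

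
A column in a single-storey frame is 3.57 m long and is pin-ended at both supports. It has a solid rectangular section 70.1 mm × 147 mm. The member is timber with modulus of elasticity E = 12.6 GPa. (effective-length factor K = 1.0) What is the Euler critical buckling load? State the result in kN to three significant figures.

Buckling occurs about the weak axis: I_min = h·b³/12 with b = 70.1 mm (the shorter side).
I_min = 147×70.1³/12 = 4.220×10^6 mm⁴
I = 4.220×10^6 mm⁴ = 4.220×10^-6 m⁴
Effective length L_e = K·L = 1 × 3.57 = 3.570 m
P_cr = π²EI / L_e² = π² × 12.6×10⁹ × 4.220×10^-6 / 3.570² = 4.117×10^4 N

P_cr ≈ 41.2 kN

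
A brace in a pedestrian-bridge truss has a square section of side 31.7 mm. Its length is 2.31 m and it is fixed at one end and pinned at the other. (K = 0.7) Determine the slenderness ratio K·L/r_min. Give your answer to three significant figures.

λ ≈ 177

I = a⁴/12 = 31.7⁴/12 = 8.415×10^4 mm⁴
A = 1.005×10^3 mm²;  r_min = √(I/A) = √(8.415×10^4/1.005×10^3) = 9.151 mm
L_e = K·L = 0.7 × 2.31 m = 1.617 m = 1617.0 mm
λ = L_e / r_min = 1617.0 / 9.151 = 177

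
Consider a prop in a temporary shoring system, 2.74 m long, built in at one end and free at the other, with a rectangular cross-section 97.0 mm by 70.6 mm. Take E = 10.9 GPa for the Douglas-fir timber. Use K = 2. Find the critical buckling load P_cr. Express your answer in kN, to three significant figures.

Buckling occurs about the weak axis: I_min = h·b³/12 with b = 70.6 mm (the shorter side).
I_min = 97.0×70.6³/12 = 2.844×10^6 mm⁴
I = 2.844×10^6 mm⁴ = 2.844×10^-6 m⁴
Effective length L_e = K·L = 2 × 2.74 = 5.480 m
P_cr = π²EI / L_e² = π² × 10.9×10⁹ × 2.844×10^-6 / 5.480² = 1.019×10^4 N

P_cr ≈ 10.2 kN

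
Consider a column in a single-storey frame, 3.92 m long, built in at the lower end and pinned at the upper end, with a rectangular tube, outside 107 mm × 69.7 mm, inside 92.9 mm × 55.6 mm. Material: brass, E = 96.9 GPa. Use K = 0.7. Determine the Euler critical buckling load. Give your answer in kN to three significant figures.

P_cr ≈ 214 kN

Weak-axis I_min = (h_o·b_o³ − h_i·b_i³)/12 with b_o = 69.7, b_i = 55.60 mm (shorter outer/inner sides).
I_min = (107×69.7³ − 92.90×55.60³)/12 = 1.689×10^6 mm⁴
I = 1.689×10^6 mm⁴ = 1.689×10^-6 m⁴
Effective length L_e = K·L = 0.7 × 3.92 = 2.744 m
P_cr = π²EI / L_e² = π² × 96.9×10⁹ × 1.689×10^-6 / 2.744² = 2.145×10^5 N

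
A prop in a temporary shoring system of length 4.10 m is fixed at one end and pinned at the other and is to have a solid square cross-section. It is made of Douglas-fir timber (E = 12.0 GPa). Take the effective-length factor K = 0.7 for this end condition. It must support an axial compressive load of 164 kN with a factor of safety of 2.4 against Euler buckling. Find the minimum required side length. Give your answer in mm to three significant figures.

Required P_cr = n·P = 2.4 × 164 = 393.6 kN
L_e = K·L = 0.7 × 4.10 = 2.870 m
Required I = P_cr·L_e²/(π²E) = 3.936×10^5 × 2.870² / (π² × 1.20×10^10) = 2.737×10^-5 m⁴
I_req = 2.737×10^7 mm⁴
Solid square: I = a⁴/12  ⇒  a = (12I)^(1/4) = (12×2.737×10^7)^(1/4) = 135 mm

a ≈ 135 mm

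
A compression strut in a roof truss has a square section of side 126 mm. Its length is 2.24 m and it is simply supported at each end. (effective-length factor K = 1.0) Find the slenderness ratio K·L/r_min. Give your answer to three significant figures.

λ ≈ 61.6

I = a⁴/12 = 126⁴/12 = 2.100×10^7 mm⁴
A = 1.588×10^4 mm²;  r_min = √(I/A) = √(2.100×10^7/1.588×10^4) = 36.37 mm
L_e = K·L = 1 × 2.24 m = 2.240 m = 2240.0 mm
λ = L_e / r_min = 2240.0 / 36.37 = 61.6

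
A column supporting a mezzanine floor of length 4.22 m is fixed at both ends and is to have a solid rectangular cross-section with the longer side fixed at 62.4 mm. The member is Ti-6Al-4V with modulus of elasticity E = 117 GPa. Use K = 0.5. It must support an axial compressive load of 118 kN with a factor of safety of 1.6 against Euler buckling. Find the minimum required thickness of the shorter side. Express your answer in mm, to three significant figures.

Required P_cr = n·P = 1.6 × 118 = 188.8 kN
L_e = K·L = 0.5 × 4.22 = 2.110 m
Required I = P_cr·L_e²/(π²E) = 1.888×10^5 × 2.110² / (π² × 1.17×10^11) = 7.279×10^-7 m⁴
I_req = 7.279×10^5 mm⁴
Rectangle, weak axis: I_min = h·b³/12 with h = 62.4 mm fixed  ⇒  b = (12I/h)^(1/3) = 51.9 mm

b ≈ 51.9 mm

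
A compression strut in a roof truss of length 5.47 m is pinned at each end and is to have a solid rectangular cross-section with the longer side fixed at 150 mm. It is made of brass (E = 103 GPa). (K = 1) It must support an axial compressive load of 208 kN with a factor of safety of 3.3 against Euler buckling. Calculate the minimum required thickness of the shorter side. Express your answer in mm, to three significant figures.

Required P_cr = n·P = 3.3 × 208 = 686.4 kN
L_e = K·L = 1 × 5.47 = 5.470 m
Required I = P_cr·L_e²/(π²E) = 6.864×10^5 × 5.470² / (π² × 1.03×10^11) = 2.020×10^-5 m⁴
I_req = 2.020×10^7 mm⁴
Rectangle, weak axis: I_min = h·b³/12 with h = 150 mm fixed  ⇒  b = (12I/h)^(1/3) = 117 mm

b ≈ 117 mm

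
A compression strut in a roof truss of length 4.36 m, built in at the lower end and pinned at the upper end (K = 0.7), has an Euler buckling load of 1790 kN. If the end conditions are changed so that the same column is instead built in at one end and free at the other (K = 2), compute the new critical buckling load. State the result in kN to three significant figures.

P_cr ≈ 219 kN

P_cr ∝ 1/K², so P_cr,new = P_cr,old × (K_old/K_new)² = 1790 × (0.7/2)²
= 1790 × 0.1225 = 219 kN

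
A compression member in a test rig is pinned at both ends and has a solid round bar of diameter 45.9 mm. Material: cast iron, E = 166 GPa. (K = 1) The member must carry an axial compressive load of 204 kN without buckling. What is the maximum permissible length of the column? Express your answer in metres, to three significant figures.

I = πd⁴/64 = π×45.9⁴/64 = 2.179×10^5 mm⁴
I = 2.179×10^-7 m⁴
At the buckling limit P_cr = P = 2.040×10^5 N
From P_cr = π²EI/(K·L)²:  L = (1/K)·√(π²EI/P_cr) = (1/1)·√(π²×1.66×10^11×2.179×10^-7/2.040×10^5)
L = 1.32 m

L_max ≈ 1.32 m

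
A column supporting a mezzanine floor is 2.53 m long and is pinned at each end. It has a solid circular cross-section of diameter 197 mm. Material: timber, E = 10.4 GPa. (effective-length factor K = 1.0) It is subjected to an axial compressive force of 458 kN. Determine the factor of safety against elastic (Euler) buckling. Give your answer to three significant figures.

I = πd⁴/64 = π×197⁴/64 = 7.393×10^7 mm⁴
I = 7.393×10^7 mm⁴ = 7.393×10^-5 m⁴
Effective length L_e = K·L = 1 × 2.53 = 2.530 m
P_cr = π²EI / L_e² = π² × 10.4×10⁹ × 7.393×10^-5 / 2.530² = 1.186×10^6 N
Factor of safety n = P_cr / P = 1185.6 / 458 = 2.59

n ≈ 2.59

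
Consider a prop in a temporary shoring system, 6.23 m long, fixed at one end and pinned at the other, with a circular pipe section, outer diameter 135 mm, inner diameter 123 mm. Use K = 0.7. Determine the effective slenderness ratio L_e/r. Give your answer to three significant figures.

λ ≈ 95.5

d_o = 135 mm, d_i = 123 mm
I = π(d_o⁴ − d_i⁴)/64 = π(135⁴ − 123.0⁴)/64 = 5.069×10^6 mm⁴
A = 2.432×10^3 mm²;  r_min = √(I/A) = √(5.069×10^6/2.432×10^3) = 45.66 mm
L_e = K·L = 0.7 × 6.23 m = 4.361 m = 4361.0 mm
λ = L_e / r_min = 4361.0 / 45.66 = 95.5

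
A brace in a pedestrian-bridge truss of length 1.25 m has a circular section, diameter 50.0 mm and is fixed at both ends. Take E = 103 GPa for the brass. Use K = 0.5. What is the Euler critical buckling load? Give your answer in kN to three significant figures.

P_cr ≈ 798 kN

I = πd⁴/64 = π×50.0⁴/64 = 3.068×10^5 mm⁴
I = 3.068×10^5 mm⁴ = 3.068×10^-7 m⁴
Effective length L_e = K·L = 0.5 × 1.25 = 0.6250 m
P_cr = π²EI / L_e² = π² × 103×10⁹ × 3.068×10^-7 / 0.6250² = 7.984×10^5 N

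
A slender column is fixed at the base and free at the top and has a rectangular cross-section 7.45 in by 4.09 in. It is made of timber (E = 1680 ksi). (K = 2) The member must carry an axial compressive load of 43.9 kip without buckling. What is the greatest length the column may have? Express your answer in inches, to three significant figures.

L_max ≈ 63.3 in

Buckling occurs about the weak axis: I_min = h·b³/12 with b = 4.09 in (the shorter side).
I_min = 7.45×4.09³/12 = 42.48 in⁴
At the buckling limit P_cr = P = 4.390×10^4 lb
From P_cr = π²EI/(K·L)²:  L = (1/K)·√(π²EI/P_cr) = (1/2)·√(π²×1.68×10^6×42.48/4.390×10^4)
L = 63.3 in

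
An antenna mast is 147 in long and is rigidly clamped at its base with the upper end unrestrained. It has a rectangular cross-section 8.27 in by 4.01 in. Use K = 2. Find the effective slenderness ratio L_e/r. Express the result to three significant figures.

λ ≈ 254

For a rectangle r_min = b/√12 = 4.01/√12 = 1.158 in
L_e = K·L = 2 × 147 = 294.0 in
λ = L_e / r_min = 294.00 / 1.158 = 254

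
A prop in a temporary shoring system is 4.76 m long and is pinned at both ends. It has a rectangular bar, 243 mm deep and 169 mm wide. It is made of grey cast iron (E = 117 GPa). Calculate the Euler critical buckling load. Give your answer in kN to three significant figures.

Buckling occurs about the weak axis: I_min = h·b³/12 with b = 169 mm (the shorter side).
I_min = 243×169³/12 = 9.774×10^7 mm⁴
I = 9.774×10^7 mm⁴ = 9.774×10^-5 m⁴
Effective length L_e = K·L = 1 × 4.76 = 4.760 m
P_cr = π²EI / L_e² = π² × 117×10⁹ × 9.774×10^-5 / 4.760² = 4.981×10^6 N

P_cr ≈ 4980 kN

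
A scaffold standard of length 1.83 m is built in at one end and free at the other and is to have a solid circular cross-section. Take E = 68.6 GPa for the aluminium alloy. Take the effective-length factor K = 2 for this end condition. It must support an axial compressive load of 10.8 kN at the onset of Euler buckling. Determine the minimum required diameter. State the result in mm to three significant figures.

L_e = K·L = 2 × 1.83 = 3.660 m
Required I = P_cr·L_e²/(π²E) = 1.080×10^4 × 3.660² / (π² × 6.86×10^10) = 2.137×10^-7 m⁴
I_req = 2.137×10^5 mm⁴
Solid circle: I = πd⁴/64  ⇒  d = (64I/π)^(1/4) = (64×2.137×10^5/π)^(1/4) = 45.7 mm

d ≈ 45.7 mm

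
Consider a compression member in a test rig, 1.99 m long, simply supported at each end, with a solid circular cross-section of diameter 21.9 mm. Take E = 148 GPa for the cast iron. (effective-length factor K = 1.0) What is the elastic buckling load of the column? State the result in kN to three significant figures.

P_cr ≈ 4.16 kN

I = πd⁴/64 = π×21.9⁴/64 = 1.129×10^4 mm⁴
I = 1.129×10^4 mm⁴ = 1.129×10^-8 m⁴
Effective length L_e = K·L = 1 × 1.99 = 1.990 m
P_cr = π²EI / L_e² = π² × 148×10⁹ × 1.129×10^-8 / 1.990² = 4.165×10^3 N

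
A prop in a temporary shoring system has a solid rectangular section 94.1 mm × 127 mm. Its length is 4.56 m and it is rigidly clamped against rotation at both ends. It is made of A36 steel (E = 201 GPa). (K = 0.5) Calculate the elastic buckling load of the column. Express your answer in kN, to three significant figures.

Buckling occurs about the weak axis: I_min = h·b³/12 with b = 94.1 mm (the shorter side).
I_min = 127×94.1³/12 = 8.818×10^6 mm⁴
I = 8.818×10^6 mm⁴ = 8.818×10^-6 m⁴
Effective length L_e = K·L = 0.5 × 4.56 = 2.280 m
P_cr = π²EI / L_e² = π² × 201×10⁹ × 8.818×10^-6 / 2.280² = 3.365×10^6 N

P_cr ≈ 3370 kN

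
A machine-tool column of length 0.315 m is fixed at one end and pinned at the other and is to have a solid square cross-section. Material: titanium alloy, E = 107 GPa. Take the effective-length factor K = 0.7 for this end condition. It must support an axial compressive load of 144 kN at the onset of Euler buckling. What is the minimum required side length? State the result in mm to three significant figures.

a ≈ 16.8 mm

L_e = K·L = 0.7 × 0.315 = 0.2205 m
Required I = P_cr·L_e²/(π²E) = 1.440×10^5 × 0.2205² / (π² × 1.07×10^11) = 6.630×10^-9 m⁴
I_req = 6.630×10^3 mm⁴
Solid square: I = a⁴/12  ⇒  a = (12I)^(1/4) = (12×6.630×10^3)^(1/4) = 16.8 mm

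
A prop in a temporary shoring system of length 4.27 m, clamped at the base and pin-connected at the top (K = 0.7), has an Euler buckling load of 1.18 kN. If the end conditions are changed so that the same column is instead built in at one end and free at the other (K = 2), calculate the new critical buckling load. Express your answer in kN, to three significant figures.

P_cr ≈ 0.145 kN

P_cr ∝ 1/K², so P_cr,new = P_cr,old × (K_old/K_new)² = 1.18 × (0.7/2)²
= 1.18 × 0.1225 = 0.145 kN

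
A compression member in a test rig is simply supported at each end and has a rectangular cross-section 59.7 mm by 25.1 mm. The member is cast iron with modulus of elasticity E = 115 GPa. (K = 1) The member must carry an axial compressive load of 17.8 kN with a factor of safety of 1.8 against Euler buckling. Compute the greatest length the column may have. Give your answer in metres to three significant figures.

L_max ≈ 1.67 m

Buckling occurs about the weak axis: I_min = h·b³/12 with b = 25.1 mm (the shorter side).
I_min = 59.7×25.1³/12 = 7.867×10^4 mm⁴
I = 7.867×10^-8 m⁴
Required critical load P_cr = n·P = 1.8 × 17.8 = 32.04 kN = 3.204×10^4 N
From P_cr = π²EI/(K·L)²:  L = (1/K)·√(π²EI/P_cr) = (1/1)·√(π²×1.15×10^11×7.867×10^-8/3.204×10^4)
L = 1.67 m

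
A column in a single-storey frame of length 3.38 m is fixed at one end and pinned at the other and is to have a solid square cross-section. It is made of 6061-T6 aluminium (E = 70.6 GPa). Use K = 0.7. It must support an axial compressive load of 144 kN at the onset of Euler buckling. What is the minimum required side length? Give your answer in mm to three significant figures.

a ≈ 61.0 mm

L_e = K·L = 0.7 × 3.38 = 2.366 m
Required I = P_cr·L_e²/(π²E) = 1.440×10^5 × 2.366² / (π² × 7.06×10^10) = 1.157×10^-6 m⁴
I_req = 1.157×10^6 mm⁴
Solid square: I = a⁴/12  ⇒  a = (12I)^(1/4) = (12×1.157×10^6)^(1/4) = 61.0 mm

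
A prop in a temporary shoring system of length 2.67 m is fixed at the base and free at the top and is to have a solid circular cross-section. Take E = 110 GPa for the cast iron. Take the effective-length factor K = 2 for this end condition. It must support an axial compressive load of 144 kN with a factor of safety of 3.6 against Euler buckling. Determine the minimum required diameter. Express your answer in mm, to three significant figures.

d ≈ 129 mm

Required P_cr = n·P = 3.6 × 144 = 518.4 kN
L_e = K·L = 2 × 2.67 = 5.340 m
Required I = P_cr·L_e²/(π²E) = 5.184×10^5 × 5.340² / (π² × 1.10×10^11) = 1.362×10^-5 m⁴
I_req = 1.362×10^7 mm⁴
Solid circle: I = πd⁴/64  ⇒  d = (64I/π)^(1/4) = (64×1.362×10^7/π)^(1/4) = 129 mm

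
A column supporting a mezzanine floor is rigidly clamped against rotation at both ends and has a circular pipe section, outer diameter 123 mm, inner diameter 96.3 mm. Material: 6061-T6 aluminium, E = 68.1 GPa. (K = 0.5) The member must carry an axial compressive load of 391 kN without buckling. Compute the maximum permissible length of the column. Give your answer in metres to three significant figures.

L_max ≈ 6.94 m

d_o = 123 mm, d_i = 96.3 mm
I = π(d_o⁴ − d_i⁴)/64 = π(123⁴ − 96.30⁴)/64 = 7.014×10^6 mm⁴
I = 7.014×10^-6 m⁴
At the buckling limit P_cr = P = 3.910×10^5 N
From P_cr = π²EI/(K·L)²:  L = (1/K)·√(π²EI/P_cr) = (1/0.5)·√(π²×6.81×10^10×7.014×10^-6/3.910×10^5)
L = 6.94 m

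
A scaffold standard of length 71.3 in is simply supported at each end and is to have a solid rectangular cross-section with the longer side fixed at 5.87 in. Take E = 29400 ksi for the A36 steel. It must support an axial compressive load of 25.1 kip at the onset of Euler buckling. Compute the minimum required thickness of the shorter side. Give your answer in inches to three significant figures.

b ≈ 0.965 in

L_e = K·L = 1 × 71.3 = 71.30 in
Required I = P_cr·L_e²/(π²E) = 2.510×10^4 × 71.30² / (π² × 2.94×10^7) = 0.4397 in⁴
Rectangle, weak axis: I_min = h·b³/12 with h = 5.87 in fixed  ⇒  b = (12I/h)^(1/3) = 0.965 in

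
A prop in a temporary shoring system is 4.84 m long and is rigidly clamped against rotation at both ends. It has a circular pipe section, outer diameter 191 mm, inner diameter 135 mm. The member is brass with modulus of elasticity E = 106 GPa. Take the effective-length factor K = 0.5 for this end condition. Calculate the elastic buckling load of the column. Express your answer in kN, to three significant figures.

d_o = 191 mm, d_i = 135 mm
I = π(d_o⁴ − d_i⁴)/64 = π(191⁴ − 135.0⁴)/64 = 4.902×10^7 mm⁴
I = 4.902×10^7 mm⁴ = 4.902×10^-5 m⁴
Effective length L_e = K·L = 0.5 × 4.84 = 2.420 m
P_cr = π²EI / L_e² = π² × 106×10⁹ × 4.902×10^-5 / 2.420² = 8.758×10^6 N

P_cr ≈ 8760 kN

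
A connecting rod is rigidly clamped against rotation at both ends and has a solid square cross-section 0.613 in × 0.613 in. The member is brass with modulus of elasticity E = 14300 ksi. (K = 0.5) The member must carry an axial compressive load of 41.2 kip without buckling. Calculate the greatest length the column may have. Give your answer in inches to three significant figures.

I = a⁴/12 = 0.613⁴/12 = 1.177×10^-2 in⁴
At the buckling limit P_cr = P = 4.120×10^4 lb
From P_cr = π²EI/(K·L)²:  L = (1/K)·√(π²EI/P_cr) = (1/0.5)·√(π²×1.43×10^7×1.177×10^-2/4.120×10^4)
L = 12.7 in

L_max ≈ 12.7 in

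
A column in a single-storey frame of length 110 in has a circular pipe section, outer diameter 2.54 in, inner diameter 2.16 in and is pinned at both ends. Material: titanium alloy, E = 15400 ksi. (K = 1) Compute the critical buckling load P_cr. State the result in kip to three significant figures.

d_o = 2.54 in, d_i = 2.16 in
I = π(d_o⁴ − d_i⁴)/64 = π(2.54⁴ − 2.160⁴)/64 = 0.9746 in⁴
Effective length L_e = K·L = 1 × 110 = 110.0 in
P_cr = π²EI / L_e² = π² × 15400×10³ × 0.9746 / 110.0² = 1.224×10^4 lb

P_cr ≈ 12.2 kip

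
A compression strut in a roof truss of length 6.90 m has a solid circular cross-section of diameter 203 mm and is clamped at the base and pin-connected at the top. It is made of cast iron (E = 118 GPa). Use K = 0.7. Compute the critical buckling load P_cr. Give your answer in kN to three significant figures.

I = πd⁴/64 = π×203⁴/64 = 8.336×10^7 mm⁴
I = 8.336×10^7 mm⁴ = 8.336×10^-5 m⁴
Effective length L_e = K·L = 0.7 × 6.90 = 4.830 m
P_cr = π²EI / L_e² = π² × 118×10⁹ × 8.336×10^-5 / 4.830² = 4.161×10^6 N

P_cr ≈ 4160 kN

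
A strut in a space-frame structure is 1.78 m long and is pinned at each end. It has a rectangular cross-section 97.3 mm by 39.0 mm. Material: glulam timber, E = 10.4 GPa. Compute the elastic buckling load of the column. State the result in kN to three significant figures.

P_cr ≈ 15.6 kN

Buckling occurs about the weak axis: I_min = h·b³/12 with b = 39.0 mm (the shorter side).
I_min = 97.3×39.0³/12 = 4.810×10^5 mm⁴
I = 4.810×10^5 mm⁴ = 4.810×10^-7 m⁴
Effective length L_e = K·L = 1 × 1.78 = 1.780 m
P_cr = π²EI / L_e² = π² × 10.4×10⁹ × 4.810×10^-7 / 1.780² = 1.558×10^4 N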